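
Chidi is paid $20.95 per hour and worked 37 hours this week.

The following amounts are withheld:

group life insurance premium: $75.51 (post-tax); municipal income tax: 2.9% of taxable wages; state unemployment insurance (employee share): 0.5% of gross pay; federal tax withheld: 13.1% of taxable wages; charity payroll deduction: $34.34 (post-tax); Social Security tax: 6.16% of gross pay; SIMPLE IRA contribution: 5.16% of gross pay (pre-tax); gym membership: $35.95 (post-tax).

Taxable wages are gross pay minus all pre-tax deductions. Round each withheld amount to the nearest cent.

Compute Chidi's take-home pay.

$420.10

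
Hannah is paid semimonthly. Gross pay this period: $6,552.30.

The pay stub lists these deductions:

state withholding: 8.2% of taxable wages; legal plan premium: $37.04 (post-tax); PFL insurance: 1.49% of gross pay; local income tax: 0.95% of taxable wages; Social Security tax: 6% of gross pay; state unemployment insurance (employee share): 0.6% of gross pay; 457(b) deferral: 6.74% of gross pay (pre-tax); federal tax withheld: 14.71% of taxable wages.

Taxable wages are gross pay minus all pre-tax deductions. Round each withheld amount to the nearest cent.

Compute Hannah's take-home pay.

$4,085.55

457(b) deferral: $6,552.30 × 0.0674 = $441.63
Taxable wages = $6,552.30 − $441.63 = $6,110.67
State withholding: $6,110.67 × 0.082 = $501.07
Local income tax: $6,110.67 × 0.0095 = $58.05
Federal tax withheld: $6,110.67 × 0.1471 = $898.88
Social Security tax: $6,552.30 × 0.06 = $393.14
PFL insurance: $6,552.30 × 0.0149 = $97.63
State unemployment insurance (employee share): $6,552.30 × 0.006 = $39.31
Legal plan premium: $37.04
Total deductions = $441.63 + $501.07 + $58.05 + $898.88 + $393.14 + $97.63 + $39.31 + $37.04 = $2,466.75
Net pay = $6,552.30 − $2,466.75 = $4,085.55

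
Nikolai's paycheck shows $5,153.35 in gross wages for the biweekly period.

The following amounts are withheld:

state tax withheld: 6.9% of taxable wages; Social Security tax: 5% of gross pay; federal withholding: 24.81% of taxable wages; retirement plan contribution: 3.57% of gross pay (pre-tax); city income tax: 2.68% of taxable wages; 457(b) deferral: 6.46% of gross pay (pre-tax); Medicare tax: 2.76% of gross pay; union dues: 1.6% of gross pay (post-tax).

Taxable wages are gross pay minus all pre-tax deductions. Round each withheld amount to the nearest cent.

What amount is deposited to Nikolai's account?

457(b) deferral: $5,153.35 × 0.0646 = $332.91
Retirement plan contribution: $5,153.35 × 0.0357 = $183.97
Pre-tax total = $332.91 + $183.97 = $516.88
Taxable wages = $5,153.35 − $516.88 = $4,636.47
City income tax: $4,636.47 × 0.0268 = $124.26
State tax withheld: $4,636.47 × 0.069 = $319.92
Federal withholding: $4,636.47 × 0.2481 = $1,150.31
Medicare tax: $5,153.35 × 0.0276 = $142.23
Social Security tax: $5,153.35 × 0.05 = $257.67
Union dues: $5,153.35 × 0.016 = $82.45
Total deductions = $332.91 + $183.97 + $124.26 + $319.92 + $1,150.31 + $142.23 + $257.67 + $82.45 = $2,593.72
Net pay = $5,153.35 − $2,593.72 = $2,559.63

$2,559.63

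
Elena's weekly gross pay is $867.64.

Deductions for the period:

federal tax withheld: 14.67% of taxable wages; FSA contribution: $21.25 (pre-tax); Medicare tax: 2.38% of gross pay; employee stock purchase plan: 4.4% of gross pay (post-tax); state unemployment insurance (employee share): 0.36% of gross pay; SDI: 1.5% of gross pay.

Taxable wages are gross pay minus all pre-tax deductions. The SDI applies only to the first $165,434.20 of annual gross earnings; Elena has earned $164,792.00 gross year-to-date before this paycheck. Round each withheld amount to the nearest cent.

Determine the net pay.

FSA contribution: $21.25
Taxable wages = $867.64 − $21.25 = $846.39
Federal tax withheld: $846.39 × 0.1467 = $124.17
SDI: only $165,434.20 − $164,792.00 = $642.20 of this check is subject → $642.20 × 0.015 = $9.63
Medicare tax: $867.64 × 0.0238 = $20.65
State unemployment insurance (employee share): $867.64 × 0.0036 = $3.12
Employee stock purchase plan: $867.64 × 0.044 = $38.18
Total deductions = $21.25 + $124.17 + $9.63 + $20.65 + $3.12 + $38.18 = $217.00
Net pay = $867.64 − $217.00 = $650.64

$650.64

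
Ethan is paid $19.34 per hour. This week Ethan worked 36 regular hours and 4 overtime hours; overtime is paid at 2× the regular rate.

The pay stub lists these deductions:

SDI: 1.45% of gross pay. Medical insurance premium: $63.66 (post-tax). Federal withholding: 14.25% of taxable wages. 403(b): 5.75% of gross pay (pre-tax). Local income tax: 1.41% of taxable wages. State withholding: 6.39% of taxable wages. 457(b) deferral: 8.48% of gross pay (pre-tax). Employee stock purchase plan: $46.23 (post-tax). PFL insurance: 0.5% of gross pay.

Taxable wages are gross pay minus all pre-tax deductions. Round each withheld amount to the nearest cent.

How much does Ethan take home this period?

Regular pay: 36 × $19.34 = $696.24
Overtime pay: 4 × $19.34 × 2 = $154.72
Gross pay = $696.24 + $154.72 = $850.96
403(b): $850.96 × 0.0575 = $48.93
457(b) deferral: $850.96 × 0.0848 = $72.16
Pre-tax total = $48.93 + $72.16 = $121.09
Taxable wages = $850.96 − $121.09 = $729.87
Local income tax: $729.87 × 0.0141 = $10.29
State withholding: $729.87 × 0.0639 = $46.64
Federal withholding: $729.87 × 0.1425 = $104.01
SDI: $850.96 × 0.0145 = $12.34
PFL insurance: $850.96 × 0.005 = $4.25
Employee stock purchase plan: $46.23
Medical insurance premium: $63.66
Total deductions = $48.93 + $72.16 + $10.29 + $46.64 + $104.01 + $12.34 + $4.25 + $46.23 + $63.66 = $408.51
Net pay = $850.96 − $408.51 = $442.45

$442.45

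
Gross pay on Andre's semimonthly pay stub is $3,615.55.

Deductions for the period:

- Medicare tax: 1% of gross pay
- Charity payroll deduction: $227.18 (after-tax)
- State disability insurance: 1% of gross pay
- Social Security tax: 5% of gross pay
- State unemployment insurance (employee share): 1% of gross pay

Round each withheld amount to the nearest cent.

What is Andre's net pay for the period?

$3,099.11

State unemployment insurance (employee share): $3,615.55 × 0.01 = $36.16
Medicare tax: $3,615.55 × 0.01 = $36.16
State disability insurance: $3,615.55 × 0.01 = $36.16
Social Security tax: $3,615.55 × 0.05 = $180.78
Charity payroll deduction: $227.18
Total deductions = $36.16 + $36.16 + $36.16 + $180.78 + $227.18 = $516.44
Net pay = $3,615.55 − $516.44 = $3,099.11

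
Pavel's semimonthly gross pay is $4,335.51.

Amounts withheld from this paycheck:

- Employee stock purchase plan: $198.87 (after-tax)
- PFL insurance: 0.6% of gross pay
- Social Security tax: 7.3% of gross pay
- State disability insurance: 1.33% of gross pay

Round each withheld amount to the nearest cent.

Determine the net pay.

PFL insurance: $4,335.51 × 0.006 = $26.01
State disability insurance: $4,335.51 × 0.0133 = $57.66
Social Security tax: $4,335.51 × 0.073 = $316.49
Employee stock purchase plan: $198.87
Total deductions = $26.01 + $57.66 + $316.49 + $198.87 = $599.03
Net pay = $4,335.51 − $599.03 = $3,736.48

$3,736.48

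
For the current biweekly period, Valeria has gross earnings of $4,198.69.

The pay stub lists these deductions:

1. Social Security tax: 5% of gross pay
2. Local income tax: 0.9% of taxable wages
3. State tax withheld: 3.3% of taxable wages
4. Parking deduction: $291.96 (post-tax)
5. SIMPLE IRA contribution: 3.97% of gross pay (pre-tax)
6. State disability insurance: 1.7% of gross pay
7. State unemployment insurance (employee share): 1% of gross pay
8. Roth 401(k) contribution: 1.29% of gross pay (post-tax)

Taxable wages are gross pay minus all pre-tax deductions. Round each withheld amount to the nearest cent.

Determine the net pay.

SIMPLE IRA contribution: $4,198.69 × 0.0397 = $166.69
Taxable wages = $4,198.69 − $166.69 = $4,032.00
Local income tax: $4,032.00 × 0.009 = $36.29
State tax withheld: $4,032.00 × 0.033 = $133.06
Social Security tax: $4,198.69 × 0.05 = $209.93
State unemployment insurance (employee share): $4,198.69 × 0.01 = $41.99
State disability insurance: $4,198.69 × 0.017 = $71.38
Roth 401(k) contribution: $4,198.69 × 0.0129 = $54.16
Parking deduction: $291.96
Total deductions = $166.69 + $36.29 + $133.06 + $209.93 + $41.99 + $71.38 + $54.16 + $291.96 = $1,005.46
Net pay = $4,198.69 − $1,005.46 = $3,193.23

$3,193.23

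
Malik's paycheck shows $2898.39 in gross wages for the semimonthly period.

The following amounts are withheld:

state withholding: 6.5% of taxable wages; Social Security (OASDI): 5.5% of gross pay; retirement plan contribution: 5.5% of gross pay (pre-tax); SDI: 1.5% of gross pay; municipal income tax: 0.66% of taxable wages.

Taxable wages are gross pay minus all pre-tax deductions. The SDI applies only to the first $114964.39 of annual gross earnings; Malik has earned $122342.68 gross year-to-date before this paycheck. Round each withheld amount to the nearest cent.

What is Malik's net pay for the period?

$2383.46

Retirement plan contribution: $2898.39 × 0.055 = $159.41
Taxable wages = $2898.39 − $159.41 = $2738.98
State withholding: $2738.98 × 0.065 = $178.03
Municipal income tax: $2738.98 × 0.0066 = $18.08
Social Security (OASDI): $2898.39 × 0.055 = $159.41
SDI: annual cap $114964.39 already reached (YTD $122342.68), so $0.00
Total deductions = $159.41 + $178.03 + $18.08 + $159.41 + $0.00 = $514.93
Net pay = $2898.39 − $514.93 = $2383.46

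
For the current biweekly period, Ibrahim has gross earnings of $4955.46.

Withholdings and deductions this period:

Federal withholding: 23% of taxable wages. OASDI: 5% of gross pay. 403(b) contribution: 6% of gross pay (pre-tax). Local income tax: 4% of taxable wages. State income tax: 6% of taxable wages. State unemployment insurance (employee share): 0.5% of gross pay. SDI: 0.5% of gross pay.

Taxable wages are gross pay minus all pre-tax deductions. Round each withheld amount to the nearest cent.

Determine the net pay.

$2823.61

403(b) contribution: $4955.46 × 0.06 = $297.33
Taxable wages = $4955.46 − $297.33 = $4658.13
State income tax: $4658.13 × 0.06 = $279.49
Local income tax: $4658.13 × 0.04 = $186.33
Federal withholding: $4658.13 × 0.23 = $1071.37
OASDI: $4955.46 × 0.05 = $247.77
State unemployment insurance (employee share): $4955.46 × 0.005 = $24.78
SDI: $4955.46 × 0.005 = $24.78
Total deductions = $297.33 + $279.49 + $186.33 + $1071.37 + $247.77 + $24.78 + $24.78 = $2131.85
Net pay = $4955.46 − $2131.85 = $2823.61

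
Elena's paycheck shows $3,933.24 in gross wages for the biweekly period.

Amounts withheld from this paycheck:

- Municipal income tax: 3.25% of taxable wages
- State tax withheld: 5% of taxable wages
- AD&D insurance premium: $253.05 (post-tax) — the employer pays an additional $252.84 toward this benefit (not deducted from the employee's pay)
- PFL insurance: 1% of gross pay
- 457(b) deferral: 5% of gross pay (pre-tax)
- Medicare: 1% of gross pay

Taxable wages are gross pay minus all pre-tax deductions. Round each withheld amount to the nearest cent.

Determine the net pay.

457(b) deferral: $3,933.24 × 0.05 = $196.66
Taxable wages = $3,933.24 − $196.66 = $3,736.58
State tax withheld: $3,736.58 × 0.05 = $186.83
Municipal income tax: $3,736.58 × 0.0325 = $121.44
PFL insurance: $3,933.24 × 0.01 = $39.33
Medicare: $3,933.24 × 0.01 = $39.33
AD&D insurance premium: $253.05
(Employer's $252.84 toward AD&D insurance premium is not withheld from the employee.)
Total deductions = $196.66 + $186.83 + $121.44 + $39.33 + $39.33 + $253.05 = $836.64
Net pay = $3,933.24 − $836.64 = $3,096.60

$3,096.60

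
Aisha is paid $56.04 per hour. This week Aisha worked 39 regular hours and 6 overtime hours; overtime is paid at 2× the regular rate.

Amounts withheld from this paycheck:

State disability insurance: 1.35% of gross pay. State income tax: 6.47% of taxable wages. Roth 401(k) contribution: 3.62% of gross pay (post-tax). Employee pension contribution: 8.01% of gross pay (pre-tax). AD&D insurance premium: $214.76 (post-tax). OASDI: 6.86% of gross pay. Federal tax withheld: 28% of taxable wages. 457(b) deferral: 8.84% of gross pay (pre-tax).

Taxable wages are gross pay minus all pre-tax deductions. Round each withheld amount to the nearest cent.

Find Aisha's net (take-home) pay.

$1004.43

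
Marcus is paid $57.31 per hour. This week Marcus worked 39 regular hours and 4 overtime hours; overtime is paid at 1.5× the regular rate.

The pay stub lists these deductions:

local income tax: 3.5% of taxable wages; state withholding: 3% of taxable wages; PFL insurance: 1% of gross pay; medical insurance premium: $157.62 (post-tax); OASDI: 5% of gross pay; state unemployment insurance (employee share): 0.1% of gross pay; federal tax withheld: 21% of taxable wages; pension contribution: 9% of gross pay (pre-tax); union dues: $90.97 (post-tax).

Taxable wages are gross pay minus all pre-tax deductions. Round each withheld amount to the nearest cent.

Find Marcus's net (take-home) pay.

$1295.54

Regular pay: 39 × $57.31 = $2235.09
Overtime pay: 4 × $57.31 × 1.5 = $343.86
Gross pay = $2235.09 + $343.86 = $2578.95
Pension contribution: $2578.95 × 0.09 = $232.11
Taxable wages = $2578.95 − $232.11 = $2346.84
Federal tax withheld: $2346.84 × 0.21 = $492.84
Local income tax: $2346.84 × 0.035 = $82.14
State withholding: $2346.84 × 0.03 = $70.41
PFL insurance: $2578.95 × 0.01 = $25.79
State unemployment insurance (employee share): $2578.95 × 0.001 = $2.58
OASDI: $2578.95 × 0.05 = $128.95
Medical insurance premium: $157.62
Union dues: $90.97
Total deductions = $232.11 + $492.84 + $82.14 + $70.41 + $25.79 + $2.58 + $128.95 + $157.62 + $90.97 = $1283.41
Net pay = $2578.95 − $1283.41 = $1295.54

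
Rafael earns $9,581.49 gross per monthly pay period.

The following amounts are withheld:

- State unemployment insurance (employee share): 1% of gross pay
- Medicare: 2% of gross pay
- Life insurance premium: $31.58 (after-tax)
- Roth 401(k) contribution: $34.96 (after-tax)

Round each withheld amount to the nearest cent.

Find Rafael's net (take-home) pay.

$9,227.51

State unemployment insurance (employee share): $9,581.49 × 0.01 = $95.81
Medicare: $9,581.49 × 0.02 = $191.63
Life insurance premium: $31.58
Roth 401(k) contribution: $34.96
Total deductions = $95.81 + $191.63 + $31.58 + $34.96 = $353.98
Net pay = $9,581.49 − $353.98 = $9,227.51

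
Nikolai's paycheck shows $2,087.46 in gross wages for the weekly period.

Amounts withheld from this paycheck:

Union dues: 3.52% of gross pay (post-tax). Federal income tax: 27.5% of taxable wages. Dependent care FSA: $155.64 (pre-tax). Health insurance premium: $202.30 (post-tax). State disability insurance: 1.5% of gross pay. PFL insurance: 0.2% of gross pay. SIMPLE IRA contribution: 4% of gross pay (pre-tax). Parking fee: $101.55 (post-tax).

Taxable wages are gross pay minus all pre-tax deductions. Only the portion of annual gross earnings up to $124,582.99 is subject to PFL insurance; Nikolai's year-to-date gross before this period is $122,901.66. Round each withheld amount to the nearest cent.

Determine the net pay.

$928.03

SIMPLE IRA contribution: $2,087.46 × 0.04 = $83.50
Dependent care FSA: $155.64
Pre-tax total = $83.50 + $155.64 = $239.14
Taxable wages = $2,087.46 − $239.14 = $1,848.32
Federal income tax: $1,848.32 × 0.275 = $508.29
State disability insurance: $2,087.46 × 0.015 = $31.31
PFL insurance: only $124,582.99 − $122,901.66 = $1,681.33 of this check is subject → $1,681.33 × 0.002 = $3.36
Health insurance premium: $202.30
Parking fee: $101.55
Union dues: $2,087.46 × 0.0352 = $73.48
Total deductions = $83.50 + $155.64 + $508.29 + $31.31 + $3.36 + $202.30 + $101.55 + $73.48 = $1,159.43
Net pay = $2,087.46 − $1,159.43 = $928.03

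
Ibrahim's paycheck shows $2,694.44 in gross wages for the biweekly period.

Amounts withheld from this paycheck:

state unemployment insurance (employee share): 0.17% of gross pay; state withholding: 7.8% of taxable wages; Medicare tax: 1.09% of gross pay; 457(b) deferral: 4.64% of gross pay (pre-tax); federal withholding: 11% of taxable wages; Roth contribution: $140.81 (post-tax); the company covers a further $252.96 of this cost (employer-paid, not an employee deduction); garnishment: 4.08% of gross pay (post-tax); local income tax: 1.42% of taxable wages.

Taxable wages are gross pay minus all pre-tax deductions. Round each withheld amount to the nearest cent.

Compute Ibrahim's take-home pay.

457(b) deferral: $2,694.44 × 0.0464 = $125.02
Taxable wages = $2,694.44 − $125.02 = $2,569.42
State withholding: $2,569.42 × 0.078 = $200.41
Federal withholding: $2,569.42 × 0.11 = $282.64
Local income tax: $2,569.42 × 0.0142 = $36.49
State unemployment insurance (employee share): $2,694.44 × 0.0017 = $4.58
Medicare tax: $2,694.44 × 0.0109 = $29.37
Garnishment: $2,694.44 × 0.0408 = $109.93
Roth contribution: $140.81
(Employer's $252.96 toward Roth contribution is not withheld from the employee.)
Total deductions = $125.02 + $200.41 + $282.64 + $36.49 + $4.58 + $29.37 + $109.93 + $140.81 = $929.25
Net pay = $2,694.44 − $929.25 = $1,765.19

$1,765.19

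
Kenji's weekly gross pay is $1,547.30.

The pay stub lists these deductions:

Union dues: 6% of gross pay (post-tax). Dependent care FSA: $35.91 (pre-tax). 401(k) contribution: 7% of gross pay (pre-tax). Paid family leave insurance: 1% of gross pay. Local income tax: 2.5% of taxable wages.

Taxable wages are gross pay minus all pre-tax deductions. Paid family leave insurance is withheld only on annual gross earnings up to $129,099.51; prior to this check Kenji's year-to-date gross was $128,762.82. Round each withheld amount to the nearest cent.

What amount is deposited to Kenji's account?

$1,271.79

Dependent care FSA: $35.91
401(k) contribution: $1,547.30 × 0.07 = $108.31
Pre-tax total = $35.91 + $108.31 = $144.22
Taxable wages = $1,547.30 − $144.22 = $1,403.08
Local income tax: $1,403.08 × 0.025 = $35.08
Paid family leave insurance: only $129,099.51 − $128,762.82 = $336.69 of this check is subject → $336.69 × 0.01 = $3.37
Union dues: $1,547.30 × 0.06 = $92.84
Total deductions = $35.91 + $108.31 + $35.08 + $3.37 + $92.84 = $275.51
Net pay = $1,547.30 − $275.51 = $1,271.79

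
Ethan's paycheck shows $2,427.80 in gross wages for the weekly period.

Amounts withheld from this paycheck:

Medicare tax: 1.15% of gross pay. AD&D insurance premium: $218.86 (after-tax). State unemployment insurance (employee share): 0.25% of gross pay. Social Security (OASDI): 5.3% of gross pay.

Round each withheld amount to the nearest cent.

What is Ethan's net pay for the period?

State unemployment insurance (employee share): $2,427.80 × 0.0025 = $6.07
Social Security (OASDI): $2,427.80 × 0.053 = $128.67
Medicare tax: $2,427.80 × 0.0115 = $27.92
AD&D insurance premium: $218.86
Total deductions = $6.07 + $128.67 + $27.92 + $218.86 = $381.52
Net pay = $2,427.80 − $381.52 = $2,046.28

$2,046.28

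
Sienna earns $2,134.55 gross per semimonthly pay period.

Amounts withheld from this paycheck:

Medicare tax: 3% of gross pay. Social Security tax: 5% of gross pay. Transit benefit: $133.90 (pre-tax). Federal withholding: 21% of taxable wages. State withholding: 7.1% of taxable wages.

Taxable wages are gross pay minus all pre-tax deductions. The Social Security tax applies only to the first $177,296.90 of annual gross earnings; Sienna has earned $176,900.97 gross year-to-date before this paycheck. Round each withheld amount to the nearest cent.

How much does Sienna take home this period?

$1,354.62

Transit benefit: $133.90
Taxable wages = $2,134.55 − $133.90 = $2,000.65
State withholding: $2,000.65 × 0.071 = $142.05
Federal withholding: $2,000.65 × 0.21 = $420.14
Social Security tax: only $177,296.90 − $176,900.97 = $395.93 of this check is subject → $395.93 × 0.05 = $19.80
Medicare tax: $2,134.55 × 0.03 = $64.04
Total deductions = $133.90 + $142.05 + $420.14 + $19.80 + $64.04 = $779.93
Net pay = $2,134.55 − $779.93 = $1,354.62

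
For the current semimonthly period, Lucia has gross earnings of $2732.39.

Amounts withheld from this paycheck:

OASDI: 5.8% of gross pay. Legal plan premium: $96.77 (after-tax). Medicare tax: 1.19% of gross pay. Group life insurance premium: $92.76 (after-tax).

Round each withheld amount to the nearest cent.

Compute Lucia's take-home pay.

$2351.86

OASDI: $2732.39 × 0.058 = $158.48
Medicare tax: $2732.39 × 0.0119 = $32.52
Legal plan premium: $96.77
Group life insurance premium: $92.76
Total deductions = $158.48 + $32.52 + $96.77 + $92.76 = $380.53
Net pay = $2732.39 − $380.53 = $2351.86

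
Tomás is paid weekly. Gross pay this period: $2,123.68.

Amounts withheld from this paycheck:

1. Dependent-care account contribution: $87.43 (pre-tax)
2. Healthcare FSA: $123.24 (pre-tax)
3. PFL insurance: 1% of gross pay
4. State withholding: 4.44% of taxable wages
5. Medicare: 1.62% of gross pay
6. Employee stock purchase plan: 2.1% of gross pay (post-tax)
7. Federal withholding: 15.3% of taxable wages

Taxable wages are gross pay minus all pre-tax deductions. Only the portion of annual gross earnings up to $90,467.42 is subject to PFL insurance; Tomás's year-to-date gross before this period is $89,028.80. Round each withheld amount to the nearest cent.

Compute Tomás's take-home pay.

Dependent-care account contribution: $87.43
Healthcare FSA: $123.24
Pre-tax total = $87.43 + $123.24 = $210.67
Taxable wages = $2,123.68 − $210.67 = $1,913.01
State withholding: $1,913.01 × 0.0444 = $84.94
Federal withholding: $1,913.01 × 0.153 = $292.69
PFL insurance: only $90,467.42 − $89,028.80 = $1,438.62 of this check is subject → $1,438.62 × 0.01 = $14.39
Medicare: $2,123.68 × 0.0162 = $34.40
Employee stock purchase plan: $2,123.68 × 0.021 = $44.60
Total deductions = $87.43 + $123.24 + $84.94 + $292.69 + $14.39 + $34.40 + $44.60 = $681.69
Net pay = $2,123.68 − $681.69 = $1,441.99

$1,441.99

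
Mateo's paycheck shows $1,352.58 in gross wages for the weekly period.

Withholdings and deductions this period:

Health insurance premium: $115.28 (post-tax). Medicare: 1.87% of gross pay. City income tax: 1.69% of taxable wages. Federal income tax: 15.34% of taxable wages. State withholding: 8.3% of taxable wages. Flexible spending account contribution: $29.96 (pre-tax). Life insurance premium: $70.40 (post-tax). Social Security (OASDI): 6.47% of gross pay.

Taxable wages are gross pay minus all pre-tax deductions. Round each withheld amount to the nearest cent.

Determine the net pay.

Flexible spending account contribution: $29.96
Taxable wages = $1,352.58 − $29.96 = $1,322.62
Federal income tax: $1,322.62 × 0.1534 = $202.89
State withholding: $1,322.62 × 0.083 = $109.78
City income tax: $1,322.62 × 0.0169 = $22.35
Social Security (OASDI): $1,352.58 × 0.0647 = $87.51
Medicare: $1,352.58 × 0.0187 = $25.29
Health insurance premium: $115.28
Life insurance premium: $70.40
Total deductions = $29.96 + $202.89 + $109.78 + $22.35 + $87.51 + $25.29 + $115.28 + $70.40 = $663.46
Net pay = $1,352.58 − $663.46 = $689.12

$689.12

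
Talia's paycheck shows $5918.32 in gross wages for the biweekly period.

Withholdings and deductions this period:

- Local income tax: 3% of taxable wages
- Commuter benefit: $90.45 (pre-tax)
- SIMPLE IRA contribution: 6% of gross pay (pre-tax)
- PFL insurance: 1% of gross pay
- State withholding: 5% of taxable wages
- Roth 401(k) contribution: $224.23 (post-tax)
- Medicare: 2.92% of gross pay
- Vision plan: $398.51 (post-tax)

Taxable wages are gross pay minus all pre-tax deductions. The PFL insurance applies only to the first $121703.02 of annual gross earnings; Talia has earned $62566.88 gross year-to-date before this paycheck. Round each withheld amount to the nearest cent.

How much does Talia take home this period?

$4180.22

Commuter benefit: $90.45
SIMPLE IRA contribution: $5918.32 × 0.06 = $355.10
Pre-tax total = $90.45 + $355.10 = $445.55
Taxable wages = $5918.32 − $445.55 = $5472.77
Local income tax: $5472.77 × 0.03 = $164.18
State withholding: $5472.77 × 0.05 = $273.64
Medicare: $5918.32 × 0.0292 = $172.81
PFL insurance: cap not yet reached, full $5918.32 is subject → $5918.32 × 0.01 = $59.18
Roth 401(k) contribution: $224.23
Vision plan: $398.51
Total deductions = $90.45 + $355.10 + $164.18 + $273.64 + $172.81 + $59.18 + $224.23 + $398.51 = $1738.10
Net pay = $5918.32 − $1738.10 = $4180.22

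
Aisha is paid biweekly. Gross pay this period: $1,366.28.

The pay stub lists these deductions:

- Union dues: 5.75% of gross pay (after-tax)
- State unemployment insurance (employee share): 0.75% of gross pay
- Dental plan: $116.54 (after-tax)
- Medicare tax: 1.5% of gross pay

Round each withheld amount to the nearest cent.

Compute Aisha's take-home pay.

$1,140.44

State unemployment insurance (employee share): $1,366.28 × 0.0075 = $10.25
Medicare tax: $1,366.28 × 0.015 = $20.49
Dental plan: $116.54
Union dues: $1,366.28 × 0.0575 = $78.56
Total deductions = $10.25 + $20.49 + $116.54 + $78.56 = $225.84
Net pay = $1,366.28 − $225.84 = $1,140.44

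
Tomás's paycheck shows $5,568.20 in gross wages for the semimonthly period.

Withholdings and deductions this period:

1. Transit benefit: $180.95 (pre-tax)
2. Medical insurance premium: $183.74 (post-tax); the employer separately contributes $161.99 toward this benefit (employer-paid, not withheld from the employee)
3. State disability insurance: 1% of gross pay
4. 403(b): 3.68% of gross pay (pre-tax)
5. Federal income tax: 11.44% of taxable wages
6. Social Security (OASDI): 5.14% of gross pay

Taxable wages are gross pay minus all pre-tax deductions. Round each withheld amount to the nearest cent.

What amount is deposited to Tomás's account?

$4,063.85

Transit benefit: $180.95
403(b): $5,568.20 × 0.0368 = $204.91
Pre-tax total = $180.95 + $204.91 = $385.86
Taxable wages = $5,568.20 − $385.86 = $5,182.34
Federal income tax: $5,182.34 × 0.1144 = $592.86
State disability insurance: $5,568.20 × 0.01 = $55.68
Social Security (OASDI): $5,568.20 × 0.0514 = $286.21
Medical insurance premium: $183.74
(Employer's $161.99 toward medical insurance premium is not withheld from the employee.)
Total deductions = $180.95 + $204.91 + $592.86 + $55.68 + $286.21 + $183.74 = $1,504.35
Net pay = $5,568.20 − $1,504.35 = $4,063.85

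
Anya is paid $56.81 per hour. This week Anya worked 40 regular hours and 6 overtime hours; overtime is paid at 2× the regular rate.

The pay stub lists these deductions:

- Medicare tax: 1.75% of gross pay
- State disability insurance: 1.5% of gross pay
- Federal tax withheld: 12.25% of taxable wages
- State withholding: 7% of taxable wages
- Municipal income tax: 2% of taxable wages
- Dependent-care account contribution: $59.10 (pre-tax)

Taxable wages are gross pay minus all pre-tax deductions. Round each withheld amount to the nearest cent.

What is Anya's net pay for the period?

$2,183.82

Regular pay: 40 × $56.81 = $2,272.40
Overtime pay: 6 × $56.81 × 2 = $681.72
Gross pay = $2,272.40 + $681.72 = $2,954.12
Dependent-care account contribution: $59.10
Taxable wages = $2,954.12 − $59.10 = $2,895.02
Municipal income tax: $2,895.02 × 0.02 = $57.90
State withholding: $2,895.02 × 0.07 = $202.65
Federal tax withheld: $2,895.02 × 0.1225 = $354.64
Medicare tax: $2,954.12 × 0.0175 = $51.70
State disability insurance: $2,954.12 × 0.015 = $44.31
Total deductions = $59.10 + $57.90 + $202.65 + $354.64 + $51.70 + $44.31 = $770.30
Net pay = $2,954.12 − $770.30 = $2,183.82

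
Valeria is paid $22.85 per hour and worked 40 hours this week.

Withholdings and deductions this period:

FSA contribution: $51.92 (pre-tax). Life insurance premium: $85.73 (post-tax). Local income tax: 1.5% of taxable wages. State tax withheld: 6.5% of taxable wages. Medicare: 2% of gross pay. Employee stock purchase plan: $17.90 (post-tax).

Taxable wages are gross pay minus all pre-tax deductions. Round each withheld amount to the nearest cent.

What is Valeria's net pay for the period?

$671.20

Gross pay: 40 × $22.85 = $914.00
FSA contribution: $51.92
Taxable wages = $914.00 − $51.92 = $862.08
State tax withheld: $862.08 × 0.065 = $56.04
Local income tax: $862.08 × 0.015 = $12.93
Medicare: $914.00 × 0.02 = $18.28
Life insurance premium: $85.73
Employee stock purchase plan: $17.90
Total deductions = $51.92 + $56.04 + $12.93 + $18.28 + $85.73 + $17.90 = $242.80
Net pay = $914.00 − $242.80 = $671.20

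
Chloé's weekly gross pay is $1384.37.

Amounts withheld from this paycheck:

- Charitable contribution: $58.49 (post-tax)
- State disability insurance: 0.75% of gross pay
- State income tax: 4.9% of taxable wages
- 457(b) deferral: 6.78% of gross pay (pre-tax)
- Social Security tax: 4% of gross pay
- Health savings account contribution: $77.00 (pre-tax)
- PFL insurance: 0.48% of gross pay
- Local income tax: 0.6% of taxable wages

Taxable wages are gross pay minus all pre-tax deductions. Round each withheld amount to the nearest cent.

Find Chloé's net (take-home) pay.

$1015.89

457(b) deferral: $1384.37 × 0.0678 = $93.86
Health savings account contribution: $77.00
Pre-tax total = $93.86 + $77.00 = $170.86
Taxable wages = $1384.37 − $170.86 = $1213.51
Local income tax: $1213.51 × 0.006 = $7.28
State income tax: $1213.51 × 0.049 = $59.46
State disability insurance: $1384.37 × 0.0075 = $10.38
PFL insurance: $1384.37 × 0.0048 = $6.64
Social Security tax: $1384.37 × 0.04 = $55.37
Charitable contribution: $58.49
Total deductions = $93.86 + $77.00 + $7.28 + $59.46 + $10.38 + $6.64 + $55.37 + $58.49 = $368.48
Net pay = $1384.37 − $368.48 = $1015.89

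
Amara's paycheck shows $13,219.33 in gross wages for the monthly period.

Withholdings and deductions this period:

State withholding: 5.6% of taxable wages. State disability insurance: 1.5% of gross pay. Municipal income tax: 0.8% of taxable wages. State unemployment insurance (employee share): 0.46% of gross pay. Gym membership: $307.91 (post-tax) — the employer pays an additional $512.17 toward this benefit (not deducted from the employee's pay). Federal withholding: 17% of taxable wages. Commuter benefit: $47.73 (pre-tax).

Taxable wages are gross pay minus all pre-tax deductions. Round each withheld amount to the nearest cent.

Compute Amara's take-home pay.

$9,522.44

Commuter benefit: $47.73
Taxable wages = $13,219.33 − $47.73 = $13,171.60
Federal withholding: $13,171.60 × 0.17 = $2,239.17
Municipal income tax: $13,171.60 × 0.008 = $105.37
State withholding: $13,171.60 × 0.056 = $737.61
State disability insurance: $13,219.33 × 0.015 = $198.29
State unemployment insurance (employee share): $13,219.33 × 0.0046 = $60.81
Gym membership: $307.91
(Employer's $512.17 toward gym membership is not withheld from the employee.)
Total deductions = $47.73 + $2,239.17 + $105.37 + $737.61 + $198.29 + $60.81 + $307.91 = $3,696.89
Net pay = $13,219.33 − $3,696.89 = $9,522.44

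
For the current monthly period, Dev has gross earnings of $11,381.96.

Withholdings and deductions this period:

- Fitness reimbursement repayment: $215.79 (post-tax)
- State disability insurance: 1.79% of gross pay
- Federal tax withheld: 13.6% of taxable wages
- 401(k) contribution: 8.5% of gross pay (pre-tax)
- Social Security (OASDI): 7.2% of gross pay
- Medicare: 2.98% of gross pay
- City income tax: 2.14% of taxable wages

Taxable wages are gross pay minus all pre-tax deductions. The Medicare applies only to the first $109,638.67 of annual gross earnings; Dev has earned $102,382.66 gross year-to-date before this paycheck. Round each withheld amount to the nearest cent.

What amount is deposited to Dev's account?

401(k) contribution: $11,381.96 × 0.085 = $967.47
Taxable wages = $11,381.96 − $967.47 = $10,414.49
City income tax: $10,414.49 × 0.0214 = $222.87
Federal tax withheld: $10,414.49 × 0.136 = $1,416.37
Medicare: only $109,638.67 − $102,382.66 = $7,256.01 of this check is subject → $7,256.01 × 0.0298 = $216.23
State disability insurance: $11,381.96 × 0.0179 = $203.74
Social Security (OASDI): $11,381.96 × 0.072 = $819.50
Fitness reimbursement repayment: $215.79
Total deductions = $967.47 + $222.87 + $1,416.37 + $216.23 + $203.74 + $819.50 + $215.79 = $4,061.97
Net pay = $11,381.96 − $4,061.97 = $7,319.99

$7,319.99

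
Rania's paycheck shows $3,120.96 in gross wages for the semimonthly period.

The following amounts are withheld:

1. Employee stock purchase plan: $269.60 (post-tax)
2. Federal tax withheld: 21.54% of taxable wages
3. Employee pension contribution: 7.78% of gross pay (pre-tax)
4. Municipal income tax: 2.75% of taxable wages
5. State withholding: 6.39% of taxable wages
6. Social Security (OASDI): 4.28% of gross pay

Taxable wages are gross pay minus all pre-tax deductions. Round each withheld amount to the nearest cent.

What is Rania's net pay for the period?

$1,591.96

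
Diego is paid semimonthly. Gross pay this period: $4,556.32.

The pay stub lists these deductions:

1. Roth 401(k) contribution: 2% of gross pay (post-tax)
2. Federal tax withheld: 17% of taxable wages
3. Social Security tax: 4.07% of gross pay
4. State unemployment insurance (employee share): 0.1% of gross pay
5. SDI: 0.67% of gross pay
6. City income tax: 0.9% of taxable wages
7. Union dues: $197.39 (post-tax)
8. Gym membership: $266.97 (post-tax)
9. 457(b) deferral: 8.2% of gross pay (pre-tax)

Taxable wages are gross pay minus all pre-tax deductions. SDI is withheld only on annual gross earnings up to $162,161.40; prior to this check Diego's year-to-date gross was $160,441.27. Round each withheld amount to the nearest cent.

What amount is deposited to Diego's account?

457(b) deferral: $4,556.32 × 0.082 = $373.62
Taxable wages = $4,556.32 − $373.62 = $4,182.70
City income tax: $4,182.70 × 0.009 = $37.64
Federal tax withheld: $4,182.70 × 0.17 = $711.06
State unemployment insurance (employee share): $4,556.32 × 0.001 = $4.56
SDI: only $162,161.40 − $160,441.27 = $1,720.13 of this check is subject → $1,720.13 × 0.0067 = $11.52
Social Security tax: $4,556.32 × 0.0407 = $185.44
Roth 401(k) contribution: $4,556.32 × 0.02 = $91.13
Gym membership: $266.97
Union dues: $197.39
Total deductions = $373.62 + $37.64 + $711.06 + $4.56 + $11.52 + $185.44 + $91.13 + $266.97 + $197.39 = $1,879.33
Net pay = $4,556.32 − $1,879.33 = $2,676.99

$2,676.99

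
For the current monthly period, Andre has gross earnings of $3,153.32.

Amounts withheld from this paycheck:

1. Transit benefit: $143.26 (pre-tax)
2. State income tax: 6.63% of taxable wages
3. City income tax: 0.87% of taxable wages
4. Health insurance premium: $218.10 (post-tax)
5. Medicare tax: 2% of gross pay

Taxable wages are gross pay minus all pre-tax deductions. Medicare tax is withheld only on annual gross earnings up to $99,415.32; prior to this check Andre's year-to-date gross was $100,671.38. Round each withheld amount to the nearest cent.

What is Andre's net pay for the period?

$2,566.20

Transit benefit: $143.26
Taxable wages = $3,153.32 − $143.26 = $3,010.06
City income tax: $3,010.06 × 0.0087 = $26.19
State income tax: $3,010.06 × 0.0663 = $199.57
Medicare tax: annual cap $99,415.32 already reached (YTD $100,671.38), so $0.00
Health insurance premium: $218.10
Total deductions = $143.26 + $26.19 + $199.57 + $0.00 + $218.10 = $587.12
Net pay = $3,153.32 − $587.12 = $2,566.20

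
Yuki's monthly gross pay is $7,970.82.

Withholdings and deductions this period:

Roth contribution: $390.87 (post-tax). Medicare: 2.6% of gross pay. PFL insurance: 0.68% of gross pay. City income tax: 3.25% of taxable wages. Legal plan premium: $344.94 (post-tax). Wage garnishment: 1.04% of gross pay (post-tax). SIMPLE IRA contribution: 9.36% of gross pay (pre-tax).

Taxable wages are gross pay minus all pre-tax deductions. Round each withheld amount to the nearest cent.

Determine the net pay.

SIMPLE IRA contribution: $7,970.82 × 0.0936 = $746.07
Taxable wages = $7,970.82 − $746.07 = $7,224.75
City income tax: $7,224.75 × 0.0325 = $234.80
Medicare: $7,970.82 × 0.026 = $207.24
PFL insurance: $7,970.82 × 0.0068 = $54.20
Legal plan premium: $344.94
Wage garnishment: $7,970.82 × 0.0104 = $82.90
Roth contribution: $390.87
Total deductions = $746.07 + $234.80 + $207.24 + $54.20 + $344.94 + $82.90 + $390.87 = $2,061.02
Net pay = $7,970.82 − $2,061.02 = $5,909.80

$5,909.80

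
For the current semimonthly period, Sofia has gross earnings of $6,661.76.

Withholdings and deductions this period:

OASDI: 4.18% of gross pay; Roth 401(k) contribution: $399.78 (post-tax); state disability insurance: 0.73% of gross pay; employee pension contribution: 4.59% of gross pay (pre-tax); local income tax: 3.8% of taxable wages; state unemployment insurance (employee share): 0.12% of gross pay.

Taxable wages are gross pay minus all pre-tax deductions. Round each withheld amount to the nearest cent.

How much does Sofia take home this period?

$5,379.60

Employee pension contribution: $6,661.76 × 0.0459 = $305.77
Taxable wages = $6,661.76 − $305.77 = $6,355.99
Local income tax: $6,355.99 × 0.038 = $241.53
State disability insurance: $6,661.76 × 0.0073 = $48.63
State unemployment insurance (employee share): $6,661.76 × 0.0012 = $7.99
OASDI: $6,661.76 × 0.0418 = $278.46
Roth 401(k) contribution: $399.78
Total deductions = $305.77 + $241.53 + $48.63 + $7.99 + $278.46 + $399.78 = $1,282.16
Net pay = $6,661.76 − $1,282.16 = $5,379.60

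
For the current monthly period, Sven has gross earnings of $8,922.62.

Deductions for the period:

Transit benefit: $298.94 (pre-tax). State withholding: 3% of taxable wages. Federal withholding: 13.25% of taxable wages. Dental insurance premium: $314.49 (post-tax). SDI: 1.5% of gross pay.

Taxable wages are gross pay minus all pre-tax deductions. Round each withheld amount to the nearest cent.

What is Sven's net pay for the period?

$6,774.00

Transit benefit: $298.94
Taxable wages = $8,922.62 − $298.94 = $8,623.68
Federal withholding: $8,623.68 × 0.1325 = $1,142.64
State withholding: $8,623.68 × 0.03 = $258.71
SDI: $8,922.62 × 0.015 = $133.84
Dental insurance premium: $314.49
Total deductions = $298.94 + $1,142.64 + $258.71 + $133.84 + $314.49 = $2,148.62
Net pay = $8,922.62 − $2,148.62 = $6,774.00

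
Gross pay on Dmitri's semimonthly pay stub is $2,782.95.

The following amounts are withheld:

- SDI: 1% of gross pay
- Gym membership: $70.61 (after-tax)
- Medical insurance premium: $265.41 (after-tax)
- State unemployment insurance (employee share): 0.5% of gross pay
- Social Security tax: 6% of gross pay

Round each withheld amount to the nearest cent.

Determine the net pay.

State unemployment insurance (employee share): $2,782.95 × 0.005 = $13.91
SDI: $2,782.95 × 0.01 = $27.83
Social Security tax: $2,782.95 × 0.06 = $166.98
Medical insurance premium: $265.41
Gym membership: $70.61
Total deductions = $13.91 + $27.83 + $166.98 + $265.41 + $70.61 = $544.74
Net pay = $2,782.95 − $544.74 = $2,238.21

$2,238.21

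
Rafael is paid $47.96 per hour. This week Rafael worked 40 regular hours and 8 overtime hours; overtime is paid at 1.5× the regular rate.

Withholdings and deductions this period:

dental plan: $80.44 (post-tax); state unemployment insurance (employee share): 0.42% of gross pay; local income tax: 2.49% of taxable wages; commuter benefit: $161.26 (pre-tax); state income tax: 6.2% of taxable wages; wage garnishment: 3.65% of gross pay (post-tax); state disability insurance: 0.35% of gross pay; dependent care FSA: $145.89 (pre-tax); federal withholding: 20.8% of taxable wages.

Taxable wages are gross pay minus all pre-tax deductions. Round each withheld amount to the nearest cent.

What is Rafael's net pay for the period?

Regular pay: 40 × $47.96 = $1,918.40
Overtime pay: 8 × $47.96 × 1.5 = $575.52
Gross pay = $1,918.40 + $575.52 = $2,493.92
Commuter benefit: $161.26
Dependent care FSA: $145.89
Pre-tax total = $161.26 + $145.89 = $307.15
Taxable wages = $2,493.92 − $307.15 = $2,186.77
Federal withholding: $2,186.77 × 0.208 = $454.85
Local income tax: $2,186.77 × 0.0249 = $54.45
State income tax: $2,186.77 × 0.062 = $135.58
State unemployment insurance (employee share): $2,493.92 × 0.0042 = $10.47
State disability insurance: $2,493.92 × 0.0035 = $8.73
Wage garnishment: $2,493.92 × 0.0365 = $91.03
Dental plan: $80.44
Total deductions = $161.26 + $145.89 + $454.85 + $54.45 + $135.58 + $10.47 + $8.73 + $91.03 + $80.44 = $1,142.70
Net pay = $2,493.92 − $1,142.70 = $1,351.22

$1,351.22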